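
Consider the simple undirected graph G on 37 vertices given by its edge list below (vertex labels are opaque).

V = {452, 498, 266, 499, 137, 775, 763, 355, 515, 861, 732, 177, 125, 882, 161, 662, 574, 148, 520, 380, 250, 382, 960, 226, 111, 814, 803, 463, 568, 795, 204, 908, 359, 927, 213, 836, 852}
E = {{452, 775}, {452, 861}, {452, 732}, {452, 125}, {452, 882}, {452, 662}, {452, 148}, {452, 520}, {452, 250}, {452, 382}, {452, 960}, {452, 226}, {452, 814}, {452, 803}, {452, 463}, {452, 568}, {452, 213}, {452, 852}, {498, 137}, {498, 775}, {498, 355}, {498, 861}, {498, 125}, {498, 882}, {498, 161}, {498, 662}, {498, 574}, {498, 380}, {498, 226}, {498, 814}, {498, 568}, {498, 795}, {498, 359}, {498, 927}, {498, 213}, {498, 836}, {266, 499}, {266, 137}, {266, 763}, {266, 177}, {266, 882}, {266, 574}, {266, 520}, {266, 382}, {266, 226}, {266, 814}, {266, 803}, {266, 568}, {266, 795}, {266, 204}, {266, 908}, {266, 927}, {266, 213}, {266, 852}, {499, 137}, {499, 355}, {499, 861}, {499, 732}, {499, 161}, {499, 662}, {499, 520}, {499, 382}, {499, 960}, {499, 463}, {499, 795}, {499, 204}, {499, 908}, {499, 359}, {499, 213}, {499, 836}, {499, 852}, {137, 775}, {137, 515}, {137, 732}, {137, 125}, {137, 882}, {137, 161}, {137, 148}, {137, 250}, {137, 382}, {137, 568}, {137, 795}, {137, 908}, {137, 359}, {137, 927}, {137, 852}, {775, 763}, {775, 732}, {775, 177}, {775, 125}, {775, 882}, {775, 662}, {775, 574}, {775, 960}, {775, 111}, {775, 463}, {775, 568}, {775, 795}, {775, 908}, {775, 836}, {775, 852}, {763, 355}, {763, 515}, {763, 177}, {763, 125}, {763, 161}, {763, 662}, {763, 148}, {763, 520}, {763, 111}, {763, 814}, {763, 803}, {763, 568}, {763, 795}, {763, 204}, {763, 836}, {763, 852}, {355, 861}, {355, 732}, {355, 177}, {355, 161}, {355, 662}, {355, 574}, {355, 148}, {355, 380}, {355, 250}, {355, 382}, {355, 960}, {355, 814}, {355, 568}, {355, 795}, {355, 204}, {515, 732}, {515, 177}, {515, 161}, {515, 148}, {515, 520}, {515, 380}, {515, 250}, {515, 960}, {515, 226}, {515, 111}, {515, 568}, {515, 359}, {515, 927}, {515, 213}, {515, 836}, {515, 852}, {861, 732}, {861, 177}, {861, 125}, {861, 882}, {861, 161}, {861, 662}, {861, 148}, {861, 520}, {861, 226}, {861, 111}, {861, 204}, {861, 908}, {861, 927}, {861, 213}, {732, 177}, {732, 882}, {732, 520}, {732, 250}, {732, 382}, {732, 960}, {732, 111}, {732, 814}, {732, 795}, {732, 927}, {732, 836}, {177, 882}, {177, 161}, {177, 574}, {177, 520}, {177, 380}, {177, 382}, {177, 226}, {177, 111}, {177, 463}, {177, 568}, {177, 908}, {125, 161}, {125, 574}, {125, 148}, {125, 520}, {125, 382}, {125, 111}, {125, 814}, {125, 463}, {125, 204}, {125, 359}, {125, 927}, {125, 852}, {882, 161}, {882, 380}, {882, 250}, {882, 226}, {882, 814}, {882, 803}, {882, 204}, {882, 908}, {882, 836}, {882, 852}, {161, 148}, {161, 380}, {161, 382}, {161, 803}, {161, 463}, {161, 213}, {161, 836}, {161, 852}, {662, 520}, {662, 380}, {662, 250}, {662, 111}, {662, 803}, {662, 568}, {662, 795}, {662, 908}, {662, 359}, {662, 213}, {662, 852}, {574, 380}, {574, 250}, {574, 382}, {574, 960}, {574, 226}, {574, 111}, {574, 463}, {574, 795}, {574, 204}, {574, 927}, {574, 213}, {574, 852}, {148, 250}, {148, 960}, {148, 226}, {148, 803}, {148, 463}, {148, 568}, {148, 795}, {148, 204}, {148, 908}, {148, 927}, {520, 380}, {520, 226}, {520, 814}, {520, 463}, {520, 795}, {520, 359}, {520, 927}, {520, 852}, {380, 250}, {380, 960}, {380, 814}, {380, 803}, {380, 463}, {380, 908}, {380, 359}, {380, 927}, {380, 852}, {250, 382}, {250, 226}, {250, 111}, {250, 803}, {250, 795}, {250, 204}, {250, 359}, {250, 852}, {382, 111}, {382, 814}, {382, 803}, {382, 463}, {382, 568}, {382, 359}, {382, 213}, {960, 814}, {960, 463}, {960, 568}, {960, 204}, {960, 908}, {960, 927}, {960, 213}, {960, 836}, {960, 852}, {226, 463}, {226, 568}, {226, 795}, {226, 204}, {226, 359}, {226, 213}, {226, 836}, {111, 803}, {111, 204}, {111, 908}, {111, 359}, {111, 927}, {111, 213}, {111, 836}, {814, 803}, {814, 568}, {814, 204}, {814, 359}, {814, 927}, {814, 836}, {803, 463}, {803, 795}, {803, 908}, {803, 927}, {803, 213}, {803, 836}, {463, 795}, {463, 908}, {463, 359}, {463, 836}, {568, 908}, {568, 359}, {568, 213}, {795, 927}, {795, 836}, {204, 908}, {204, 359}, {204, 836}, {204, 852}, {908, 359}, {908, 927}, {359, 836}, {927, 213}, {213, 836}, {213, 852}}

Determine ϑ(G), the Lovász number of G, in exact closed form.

Vertex 498 has 18 neighbors: 137, 775, 355, 861, 125, 882, 161, 662, 574, 380, 226, 814, 568, 795, 359, 927, 213, 836.
N(662) = {452, 498, 499, 775, 763, 355, 861, 520, 380, 250, 111, 803, 568, 795, 908, 359, 213, 852}, |N(662)| = 18.
N(814) = {452, 498, 266, 763, 355, 732, 125, 882, 520, 380, 382, 960, 803, 568, 204, 359, 927, 836}, |N(814)| = 18.
N(803) = {452, 266, 763, 882, 161, 662, 148, 380, 250, 382, 111, 814, 463, 795, 908, 927, 213, 836}, |N(803)| = 18.
18-regular, N=37; SR(37,18,8,9) — a Paley graph.
A has 3 distinct eigenvalues ≈ [18.0, 2.5414, -3.5414].
Lovász (edge-transitive): ϑ = −37·(-sqrt(37)/2 - 1/2)/((18)−(-sqrt(37)/2 - 1/2)) = sqrt(37).
Numerically 6.08276253.

sqrt(37)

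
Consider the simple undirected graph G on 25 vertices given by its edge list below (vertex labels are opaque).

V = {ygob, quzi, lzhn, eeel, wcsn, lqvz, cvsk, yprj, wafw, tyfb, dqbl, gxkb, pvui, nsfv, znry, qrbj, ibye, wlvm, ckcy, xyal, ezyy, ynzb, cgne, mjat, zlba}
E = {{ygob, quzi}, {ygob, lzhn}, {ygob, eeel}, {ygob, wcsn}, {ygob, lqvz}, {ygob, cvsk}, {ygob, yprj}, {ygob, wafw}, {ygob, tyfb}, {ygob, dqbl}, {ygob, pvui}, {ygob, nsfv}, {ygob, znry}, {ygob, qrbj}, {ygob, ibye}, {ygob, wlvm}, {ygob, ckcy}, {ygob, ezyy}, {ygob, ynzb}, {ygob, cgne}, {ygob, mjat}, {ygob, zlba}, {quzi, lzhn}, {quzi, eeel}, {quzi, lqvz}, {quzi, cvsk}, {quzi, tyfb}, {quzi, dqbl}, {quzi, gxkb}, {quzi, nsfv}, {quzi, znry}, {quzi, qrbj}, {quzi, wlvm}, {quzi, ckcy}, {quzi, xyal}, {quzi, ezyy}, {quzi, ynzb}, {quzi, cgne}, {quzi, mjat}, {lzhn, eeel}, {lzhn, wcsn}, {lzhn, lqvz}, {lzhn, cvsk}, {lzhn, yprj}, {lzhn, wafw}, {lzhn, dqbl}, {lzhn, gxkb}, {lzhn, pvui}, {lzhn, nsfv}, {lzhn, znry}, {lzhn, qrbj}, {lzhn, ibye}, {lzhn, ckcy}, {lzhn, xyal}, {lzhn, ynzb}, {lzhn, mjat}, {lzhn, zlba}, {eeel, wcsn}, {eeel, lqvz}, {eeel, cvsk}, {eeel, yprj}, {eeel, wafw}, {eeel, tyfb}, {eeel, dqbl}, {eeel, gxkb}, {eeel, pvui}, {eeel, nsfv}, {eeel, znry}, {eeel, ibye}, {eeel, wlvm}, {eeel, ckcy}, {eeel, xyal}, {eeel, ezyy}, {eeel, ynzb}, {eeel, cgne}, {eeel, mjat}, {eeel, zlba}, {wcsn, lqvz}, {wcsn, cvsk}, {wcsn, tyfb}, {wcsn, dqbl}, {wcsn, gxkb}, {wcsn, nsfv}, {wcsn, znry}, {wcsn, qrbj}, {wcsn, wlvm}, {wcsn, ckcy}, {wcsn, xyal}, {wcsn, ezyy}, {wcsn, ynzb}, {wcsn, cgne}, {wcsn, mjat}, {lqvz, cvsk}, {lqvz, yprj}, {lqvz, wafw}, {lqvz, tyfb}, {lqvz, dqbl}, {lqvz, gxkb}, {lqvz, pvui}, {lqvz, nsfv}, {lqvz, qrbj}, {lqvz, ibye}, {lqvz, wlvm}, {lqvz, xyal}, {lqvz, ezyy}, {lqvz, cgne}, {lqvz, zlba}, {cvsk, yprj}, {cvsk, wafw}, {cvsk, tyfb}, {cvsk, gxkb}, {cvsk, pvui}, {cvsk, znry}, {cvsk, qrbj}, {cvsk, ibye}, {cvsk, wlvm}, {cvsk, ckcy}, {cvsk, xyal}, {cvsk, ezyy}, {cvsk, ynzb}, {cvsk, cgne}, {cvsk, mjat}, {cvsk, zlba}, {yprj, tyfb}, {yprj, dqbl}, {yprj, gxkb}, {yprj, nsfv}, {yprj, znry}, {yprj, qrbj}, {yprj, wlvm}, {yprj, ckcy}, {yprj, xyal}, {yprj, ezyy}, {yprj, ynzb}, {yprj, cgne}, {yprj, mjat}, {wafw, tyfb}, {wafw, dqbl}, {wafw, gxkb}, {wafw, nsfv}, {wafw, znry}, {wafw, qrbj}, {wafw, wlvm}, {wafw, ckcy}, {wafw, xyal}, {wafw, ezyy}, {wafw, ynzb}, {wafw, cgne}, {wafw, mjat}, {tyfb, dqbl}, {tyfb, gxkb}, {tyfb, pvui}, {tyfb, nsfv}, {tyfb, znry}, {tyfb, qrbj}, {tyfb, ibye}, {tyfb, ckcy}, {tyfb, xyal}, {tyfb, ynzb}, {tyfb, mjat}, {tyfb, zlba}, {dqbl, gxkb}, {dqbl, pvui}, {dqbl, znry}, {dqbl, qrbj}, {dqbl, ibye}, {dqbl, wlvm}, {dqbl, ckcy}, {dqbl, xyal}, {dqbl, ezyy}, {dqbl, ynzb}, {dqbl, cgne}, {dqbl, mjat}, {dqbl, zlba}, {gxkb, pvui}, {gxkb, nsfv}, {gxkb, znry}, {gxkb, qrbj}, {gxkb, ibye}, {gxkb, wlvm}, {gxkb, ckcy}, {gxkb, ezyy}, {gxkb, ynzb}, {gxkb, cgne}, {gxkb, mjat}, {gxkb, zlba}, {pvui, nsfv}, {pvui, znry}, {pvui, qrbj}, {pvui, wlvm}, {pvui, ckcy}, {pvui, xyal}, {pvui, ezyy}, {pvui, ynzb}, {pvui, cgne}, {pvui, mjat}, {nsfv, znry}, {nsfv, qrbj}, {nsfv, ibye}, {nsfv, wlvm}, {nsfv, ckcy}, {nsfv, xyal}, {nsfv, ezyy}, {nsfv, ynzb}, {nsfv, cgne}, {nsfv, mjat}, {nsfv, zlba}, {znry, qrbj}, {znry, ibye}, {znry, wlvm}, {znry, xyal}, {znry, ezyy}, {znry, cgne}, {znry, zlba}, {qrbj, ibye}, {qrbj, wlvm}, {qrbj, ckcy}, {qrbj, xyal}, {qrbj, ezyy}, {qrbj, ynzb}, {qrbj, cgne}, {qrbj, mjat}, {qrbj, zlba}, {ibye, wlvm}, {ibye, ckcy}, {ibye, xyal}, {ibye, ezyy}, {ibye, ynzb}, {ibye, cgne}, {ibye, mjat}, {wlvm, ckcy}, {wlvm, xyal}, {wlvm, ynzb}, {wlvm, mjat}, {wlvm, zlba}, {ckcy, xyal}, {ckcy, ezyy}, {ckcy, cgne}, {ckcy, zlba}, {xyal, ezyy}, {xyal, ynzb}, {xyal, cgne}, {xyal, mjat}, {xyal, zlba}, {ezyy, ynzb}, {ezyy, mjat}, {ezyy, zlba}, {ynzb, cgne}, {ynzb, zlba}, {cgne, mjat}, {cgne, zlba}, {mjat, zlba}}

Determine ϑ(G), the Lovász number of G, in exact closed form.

N(yprj) = {ygob, lzhn, eeel, lqvz, cvsk, tyfb, dqbl, gxkb, nsfv, znry, qrbj, wlvm, ckcy, xyal, ezyy, ynzb, cgne, mjat}, |N(yprj)| = 18.
N(wlvm) = {ygob, quzi, eeel, wcsn, lqvz, cvsk, yprj, wafw, dqbl, gxkb, pvui, nsfv, znry, qrbj, ibye, ckcy, xyal, ynzb, mjat, zlba}, |N(wlvm)| = 20.
deg(pvui) = 18; N(pvui) = {ygob, lzhn, eeel, lqvz, cvsk, tyfb, dqbl, gxkb, nsfv, znry, qrbj, wlvm, ckcy, xyal, ezyy, ynzb, cgne, mjat}.
Vertex eeel has 23 neighbors: ygob, quzi, lzhn, wcsn, lqvz, cvsk, yprj, wafw, tyfb, dqbl, gxkb, pvui, nsfv, znry, ibye, wlvm, ckcy, xyal, ezyy, ynzb, cgne, mjat, zlba.
G = K_{7,5,5,3,3,2}: α = 7 = χ(Ḡ), so ϑ = 7.
Numerically 7.0000.
7 ≤ 7 ≤ 7: collapsed.

7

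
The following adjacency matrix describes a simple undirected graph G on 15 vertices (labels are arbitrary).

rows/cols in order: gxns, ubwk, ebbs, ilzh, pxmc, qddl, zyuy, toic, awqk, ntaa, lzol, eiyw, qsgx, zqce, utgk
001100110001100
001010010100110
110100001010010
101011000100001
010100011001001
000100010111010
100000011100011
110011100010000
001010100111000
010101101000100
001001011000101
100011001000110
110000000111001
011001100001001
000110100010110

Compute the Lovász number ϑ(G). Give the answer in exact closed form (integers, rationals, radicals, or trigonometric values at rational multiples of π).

Vertex zyuy has 6 neighbors: gxns, toic, awqk, ntaa, zqce, utgk.
N(toic) = {gxns, ubwk, pxmc, qddl, zyuy, lzol}, |N(toic)| = 6.
deg(ebbs) = 6; N(ebbs) = {gxns, ubwk, ilzh, awqk, lzol, zqce}.
deg(utgk) = 6; N(utgk) = {ilzh, pxmc, zyuy, lzol, qsgx, zqce}.
Every vertex has degree 6 (N=15); Kneser-type, 2-subsets of [6].
Distinct eigenvalues (to 5 d.p.): [6.0, 1.0, -3.0].
ϑ = −N·λ_min/(λ_max−λ_min) = −15·(-3)/(6−(-3)) = 5.
≈ 5.0000 (to 4 d.p.).

5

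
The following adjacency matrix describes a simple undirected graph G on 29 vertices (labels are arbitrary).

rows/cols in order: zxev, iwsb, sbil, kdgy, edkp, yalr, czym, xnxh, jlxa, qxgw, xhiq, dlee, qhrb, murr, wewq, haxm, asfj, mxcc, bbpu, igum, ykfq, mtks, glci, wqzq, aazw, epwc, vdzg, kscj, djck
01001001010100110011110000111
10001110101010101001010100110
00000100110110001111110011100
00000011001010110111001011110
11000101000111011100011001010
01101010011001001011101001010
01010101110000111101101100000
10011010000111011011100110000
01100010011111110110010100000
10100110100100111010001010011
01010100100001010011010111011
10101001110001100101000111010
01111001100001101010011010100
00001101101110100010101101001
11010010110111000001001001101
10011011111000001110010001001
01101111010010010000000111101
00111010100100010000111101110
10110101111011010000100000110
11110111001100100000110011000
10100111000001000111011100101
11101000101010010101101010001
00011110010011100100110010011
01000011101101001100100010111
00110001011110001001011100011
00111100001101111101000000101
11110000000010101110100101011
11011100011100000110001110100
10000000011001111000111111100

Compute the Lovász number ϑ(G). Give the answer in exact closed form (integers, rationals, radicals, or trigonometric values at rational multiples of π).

N(wqzq) = {iwsb, czym, xnxh, jlxa, xhiq, dlee, murr, asfj, mxcc, ykfq, aazw, vdzg, kscj, djck}, |N(wqzq)| = 14.
deg(murr) = 14; N(murr) = {edkp, yalr, xnxh, jlxa, xhiq, dlee, qhrb, wewq, bbpu, ykfq, glci, wqzq, epwc, djck}.
deg(haxm) = 14; N(haxm) = {zxev, kdgy, edkp, czym, xnxh, jlxa, qxgw, xhiq, asfj, mxcc, bbpu, mtks, epwc, djck}.
deg(wewq) = 14; N(wewq) = {zxev, iwsb, kdgy, czym, jlxa, qxgw, dlee, qhrb, murr, igum, glci, epwc, vdzg, djck}.
deg(v) = 14 for all v (|V|=29); SR(29,14,6,7) — a Paley graph.
spec(A) ≈ [14.0, 2.19258, -3.19258] (distinct, 5 d.p.).
λ_max=14, λ_min=-sqrt(29)/2 - 1/2; ϑ = −29·λ_min/(λ_max−λ_min) = sqrt(29).
≈ 5.38516 (to 5 d.p.).

sqrt(29)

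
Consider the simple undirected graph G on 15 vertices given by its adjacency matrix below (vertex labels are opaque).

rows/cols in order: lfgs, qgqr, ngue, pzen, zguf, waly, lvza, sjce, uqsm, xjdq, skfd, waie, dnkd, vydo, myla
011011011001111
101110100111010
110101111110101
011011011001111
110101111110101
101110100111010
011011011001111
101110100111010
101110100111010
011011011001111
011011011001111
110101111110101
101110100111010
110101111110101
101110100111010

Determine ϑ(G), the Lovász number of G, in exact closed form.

Vertex uqsm has 9 neighbors: lfgs, ngue, pzen, zguf, lvza, xjdq, skfd, waie, vydo.
Vertex sjce has 9 neighbors: lfgs, ngue, pzen, zguf, lvza, xjdq, skfd, waie, vydo.
deg(xjdq) = 10; N(xjdq) = {qgqr, ngue, zguf, waly, sjce, uqsm, waie, dnkd, vydo, myla}.
N(skfd) = {qgqr, ngue, zguf, waly, sjce, uqsm, waie, dnkd, vydo, myla}, |N(skfd)| = 10.
G = K_{6,5,4}: α = 6 = χ(Ḡ), so ϑ = 6.
≈ 6.00000000 (to 8 d.p.).
6 ≤ 6 ≤ 6: collapsed.

6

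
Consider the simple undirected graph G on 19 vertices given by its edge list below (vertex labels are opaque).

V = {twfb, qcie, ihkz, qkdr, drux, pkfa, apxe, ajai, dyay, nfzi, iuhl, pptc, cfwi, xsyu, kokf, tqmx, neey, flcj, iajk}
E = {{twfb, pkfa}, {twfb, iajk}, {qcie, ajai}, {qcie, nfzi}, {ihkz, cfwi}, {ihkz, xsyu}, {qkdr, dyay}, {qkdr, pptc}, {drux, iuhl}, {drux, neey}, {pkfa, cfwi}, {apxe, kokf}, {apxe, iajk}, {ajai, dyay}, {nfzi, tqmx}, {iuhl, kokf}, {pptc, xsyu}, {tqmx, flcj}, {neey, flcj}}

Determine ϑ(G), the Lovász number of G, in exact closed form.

deg(pptc) = 2; N(pptc) = {qkdr, xsyu}.
deg(apxe) = 2; N(apxe) = {kokf, iajk}.
deg(cfwi) = 2; N(cfwi) = {ihkz, pkfa}.
N(iajk) = {twfb, apxe}, |N(iajk)| = 2.
19-vertex 2-regular graph: a single 19-cycle (edge-transitive).
spec(A) ≈ [2.0, 1.891634, 1.578281, 1.093896, 0.490971, -0.165159, -0.803391, -1.354563, -1.758948, -1.972723] (distinct, 6 d.p.).
−19·(-2*cos(pi/19)) / ((2)−(-2*cos(pi/19))) = 19*cos(pi/19)/(cos(pi/19) + 1) = ϑ(G).
Numerically 9.434771.
Lovász sandwich 9 ≤ 19*cos(pi/19)/(cos(pi/19) + 1) ≤ 10: both strict.

19*cos(pi/19)/(cos(pi/19) + 1)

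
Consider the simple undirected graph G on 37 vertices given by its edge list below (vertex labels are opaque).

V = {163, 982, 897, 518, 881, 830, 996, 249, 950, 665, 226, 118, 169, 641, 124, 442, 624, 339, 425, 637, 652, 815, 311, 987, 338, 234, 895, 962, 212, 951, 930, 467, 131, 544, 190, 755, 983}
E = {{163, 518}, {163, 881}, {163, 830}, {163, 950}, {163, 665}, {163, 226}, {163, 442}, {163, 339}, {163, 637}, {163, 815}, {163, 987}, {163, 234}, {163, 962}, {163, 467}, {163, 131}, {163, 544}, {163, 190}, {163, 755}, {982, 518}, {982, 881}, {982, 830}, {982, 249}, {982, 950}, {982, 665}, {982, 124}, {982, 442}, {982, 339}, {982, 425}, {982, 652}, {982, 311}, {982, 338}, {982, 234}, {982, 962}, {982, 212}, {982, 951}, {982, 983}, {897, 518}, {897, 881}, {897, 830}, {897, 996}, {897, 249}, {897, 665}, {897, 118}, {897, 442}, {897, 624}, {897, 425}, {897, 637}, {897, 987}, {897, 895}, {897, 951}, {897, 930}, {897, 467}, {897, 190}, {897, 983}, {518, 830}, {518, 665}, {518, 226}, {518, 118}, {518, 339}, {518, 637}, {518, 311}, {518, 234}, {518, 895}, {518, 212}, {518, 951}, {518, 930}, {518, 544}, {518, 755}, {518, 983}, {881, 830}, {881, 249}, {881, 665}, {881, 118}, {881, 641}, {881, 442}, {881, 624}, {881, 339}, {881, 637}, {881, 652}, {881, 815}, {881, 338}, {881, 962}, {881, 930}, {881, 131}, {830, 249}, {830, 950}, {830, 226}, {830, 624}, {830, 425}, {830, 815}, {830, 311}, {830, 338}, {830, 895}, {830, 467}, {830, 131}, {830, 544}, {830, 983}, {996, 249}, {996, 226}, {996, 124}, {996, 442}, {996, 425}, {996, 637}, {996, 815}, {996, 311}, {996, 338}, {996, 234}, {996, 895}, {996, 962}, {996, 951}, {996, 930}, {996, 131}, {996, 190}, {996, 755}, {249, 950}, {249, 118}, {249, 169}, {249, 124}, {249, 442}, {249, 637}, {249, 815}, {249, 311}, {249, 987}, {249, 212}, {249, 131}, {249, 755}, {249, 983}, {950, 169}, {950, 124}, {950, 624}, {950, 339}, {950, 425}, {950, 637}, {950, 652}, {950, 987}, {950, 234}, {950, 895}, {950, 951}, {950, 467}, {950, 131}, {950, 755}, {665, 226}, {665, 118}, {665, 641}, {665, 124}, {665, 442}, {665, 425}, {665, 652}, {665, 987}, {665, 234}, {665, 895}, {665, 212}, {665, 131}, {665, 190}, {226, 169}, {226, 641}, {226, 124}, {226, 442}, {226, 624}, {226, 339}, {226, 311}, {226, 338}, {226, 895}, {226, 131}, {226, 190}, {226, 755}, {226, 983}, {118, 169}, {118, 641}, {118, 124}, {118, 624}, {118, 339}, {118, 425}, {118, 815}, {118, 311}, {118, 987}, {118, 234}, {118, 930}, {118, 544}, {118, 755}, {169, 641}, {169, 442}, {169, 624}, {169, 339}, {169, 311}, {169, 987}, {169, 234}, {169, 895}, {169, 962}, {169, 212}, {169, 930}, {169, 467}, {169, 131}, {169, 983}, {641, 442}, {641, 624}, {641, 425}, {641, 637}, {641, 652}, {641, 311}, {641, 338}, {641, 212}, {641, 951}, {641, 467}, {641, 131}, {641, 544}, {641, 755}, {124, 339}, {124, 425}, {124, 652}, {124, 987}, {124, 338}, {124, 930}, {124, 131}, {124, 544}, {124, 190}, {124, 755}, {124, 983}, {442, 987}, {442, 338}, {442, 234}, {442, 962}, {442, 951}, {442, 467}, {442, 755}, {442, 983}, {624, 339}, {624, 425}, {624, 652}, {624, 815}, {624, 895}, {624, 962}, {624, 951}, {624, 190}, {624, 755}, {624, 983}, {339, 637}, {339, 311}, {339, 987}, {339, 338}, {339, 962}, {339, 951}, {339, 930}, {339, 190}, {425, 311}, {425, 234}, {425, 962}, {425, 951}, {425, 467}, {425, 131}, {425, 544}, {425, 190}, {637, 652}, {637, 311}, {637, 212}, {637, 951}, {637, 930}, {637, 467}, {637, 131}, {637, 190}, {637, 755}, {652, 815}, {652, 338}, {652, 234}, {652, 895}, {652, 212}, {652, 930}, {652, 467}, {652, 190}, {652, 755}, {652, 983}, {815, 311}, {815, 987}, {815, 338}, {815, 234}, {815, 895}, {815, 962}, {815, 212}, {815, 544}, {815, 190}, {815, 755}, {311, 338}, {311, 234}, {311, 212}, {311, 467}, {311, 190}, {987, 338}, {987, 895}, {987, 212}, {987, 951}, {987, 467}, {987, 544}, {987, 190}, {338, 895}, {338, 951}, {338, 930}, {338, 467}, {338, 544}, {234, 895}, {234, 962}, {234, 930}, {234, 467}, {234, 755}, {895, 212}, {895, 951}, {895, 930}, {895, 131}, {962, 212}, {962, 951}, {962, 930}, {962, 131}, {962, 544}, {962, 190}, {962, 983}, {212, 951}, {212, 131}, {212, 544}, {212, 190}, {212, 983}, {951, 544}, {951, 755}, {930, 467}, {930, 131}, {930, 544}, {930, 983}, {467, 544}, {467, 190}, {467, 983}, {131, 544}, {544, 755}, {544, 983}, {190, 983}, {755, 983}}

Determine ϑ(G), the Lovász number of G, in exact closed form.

Vertex 830 has 18 neighbors: 163, 982, 897, 518, 881, 249, 950, 226, 624, 425, 815, 311, 338, 895, 467, 131, 544, 983.
Vertex 665 has 18 neighbors: 163, 982, 897, 518, 881, 226, 118, 641, 124, 442, 425, 652, 987, 234, 895, 212, 131, 190.
deg(962) = 18; N(962) = {163, 982, 881, 996, 169, 442, 624, 339, 425, 815, 234, 212, 951, 930, 131, 544, 190, 983}.
N(169) = {249, 950, 226, 118, 641, 442, 624, 339, 311, 987, 234, 895, 962, 212, 930, 467, 131, 983}, |N(169)| = 18.
Regular of degree 18 on 37 vertices: strongly regular (37,18,8,9).
The 3 distinct eigenvalues: [18.0, 2.541381, -3.541381].
Lovász (edge-transitive): ϑ = −37·(-sqrt(37)/2 - 1/2)/((18)−(-sqrt(37)/2 - 1/2)) = sqrt(37).
Numerically 6.08276.

sqrt(37)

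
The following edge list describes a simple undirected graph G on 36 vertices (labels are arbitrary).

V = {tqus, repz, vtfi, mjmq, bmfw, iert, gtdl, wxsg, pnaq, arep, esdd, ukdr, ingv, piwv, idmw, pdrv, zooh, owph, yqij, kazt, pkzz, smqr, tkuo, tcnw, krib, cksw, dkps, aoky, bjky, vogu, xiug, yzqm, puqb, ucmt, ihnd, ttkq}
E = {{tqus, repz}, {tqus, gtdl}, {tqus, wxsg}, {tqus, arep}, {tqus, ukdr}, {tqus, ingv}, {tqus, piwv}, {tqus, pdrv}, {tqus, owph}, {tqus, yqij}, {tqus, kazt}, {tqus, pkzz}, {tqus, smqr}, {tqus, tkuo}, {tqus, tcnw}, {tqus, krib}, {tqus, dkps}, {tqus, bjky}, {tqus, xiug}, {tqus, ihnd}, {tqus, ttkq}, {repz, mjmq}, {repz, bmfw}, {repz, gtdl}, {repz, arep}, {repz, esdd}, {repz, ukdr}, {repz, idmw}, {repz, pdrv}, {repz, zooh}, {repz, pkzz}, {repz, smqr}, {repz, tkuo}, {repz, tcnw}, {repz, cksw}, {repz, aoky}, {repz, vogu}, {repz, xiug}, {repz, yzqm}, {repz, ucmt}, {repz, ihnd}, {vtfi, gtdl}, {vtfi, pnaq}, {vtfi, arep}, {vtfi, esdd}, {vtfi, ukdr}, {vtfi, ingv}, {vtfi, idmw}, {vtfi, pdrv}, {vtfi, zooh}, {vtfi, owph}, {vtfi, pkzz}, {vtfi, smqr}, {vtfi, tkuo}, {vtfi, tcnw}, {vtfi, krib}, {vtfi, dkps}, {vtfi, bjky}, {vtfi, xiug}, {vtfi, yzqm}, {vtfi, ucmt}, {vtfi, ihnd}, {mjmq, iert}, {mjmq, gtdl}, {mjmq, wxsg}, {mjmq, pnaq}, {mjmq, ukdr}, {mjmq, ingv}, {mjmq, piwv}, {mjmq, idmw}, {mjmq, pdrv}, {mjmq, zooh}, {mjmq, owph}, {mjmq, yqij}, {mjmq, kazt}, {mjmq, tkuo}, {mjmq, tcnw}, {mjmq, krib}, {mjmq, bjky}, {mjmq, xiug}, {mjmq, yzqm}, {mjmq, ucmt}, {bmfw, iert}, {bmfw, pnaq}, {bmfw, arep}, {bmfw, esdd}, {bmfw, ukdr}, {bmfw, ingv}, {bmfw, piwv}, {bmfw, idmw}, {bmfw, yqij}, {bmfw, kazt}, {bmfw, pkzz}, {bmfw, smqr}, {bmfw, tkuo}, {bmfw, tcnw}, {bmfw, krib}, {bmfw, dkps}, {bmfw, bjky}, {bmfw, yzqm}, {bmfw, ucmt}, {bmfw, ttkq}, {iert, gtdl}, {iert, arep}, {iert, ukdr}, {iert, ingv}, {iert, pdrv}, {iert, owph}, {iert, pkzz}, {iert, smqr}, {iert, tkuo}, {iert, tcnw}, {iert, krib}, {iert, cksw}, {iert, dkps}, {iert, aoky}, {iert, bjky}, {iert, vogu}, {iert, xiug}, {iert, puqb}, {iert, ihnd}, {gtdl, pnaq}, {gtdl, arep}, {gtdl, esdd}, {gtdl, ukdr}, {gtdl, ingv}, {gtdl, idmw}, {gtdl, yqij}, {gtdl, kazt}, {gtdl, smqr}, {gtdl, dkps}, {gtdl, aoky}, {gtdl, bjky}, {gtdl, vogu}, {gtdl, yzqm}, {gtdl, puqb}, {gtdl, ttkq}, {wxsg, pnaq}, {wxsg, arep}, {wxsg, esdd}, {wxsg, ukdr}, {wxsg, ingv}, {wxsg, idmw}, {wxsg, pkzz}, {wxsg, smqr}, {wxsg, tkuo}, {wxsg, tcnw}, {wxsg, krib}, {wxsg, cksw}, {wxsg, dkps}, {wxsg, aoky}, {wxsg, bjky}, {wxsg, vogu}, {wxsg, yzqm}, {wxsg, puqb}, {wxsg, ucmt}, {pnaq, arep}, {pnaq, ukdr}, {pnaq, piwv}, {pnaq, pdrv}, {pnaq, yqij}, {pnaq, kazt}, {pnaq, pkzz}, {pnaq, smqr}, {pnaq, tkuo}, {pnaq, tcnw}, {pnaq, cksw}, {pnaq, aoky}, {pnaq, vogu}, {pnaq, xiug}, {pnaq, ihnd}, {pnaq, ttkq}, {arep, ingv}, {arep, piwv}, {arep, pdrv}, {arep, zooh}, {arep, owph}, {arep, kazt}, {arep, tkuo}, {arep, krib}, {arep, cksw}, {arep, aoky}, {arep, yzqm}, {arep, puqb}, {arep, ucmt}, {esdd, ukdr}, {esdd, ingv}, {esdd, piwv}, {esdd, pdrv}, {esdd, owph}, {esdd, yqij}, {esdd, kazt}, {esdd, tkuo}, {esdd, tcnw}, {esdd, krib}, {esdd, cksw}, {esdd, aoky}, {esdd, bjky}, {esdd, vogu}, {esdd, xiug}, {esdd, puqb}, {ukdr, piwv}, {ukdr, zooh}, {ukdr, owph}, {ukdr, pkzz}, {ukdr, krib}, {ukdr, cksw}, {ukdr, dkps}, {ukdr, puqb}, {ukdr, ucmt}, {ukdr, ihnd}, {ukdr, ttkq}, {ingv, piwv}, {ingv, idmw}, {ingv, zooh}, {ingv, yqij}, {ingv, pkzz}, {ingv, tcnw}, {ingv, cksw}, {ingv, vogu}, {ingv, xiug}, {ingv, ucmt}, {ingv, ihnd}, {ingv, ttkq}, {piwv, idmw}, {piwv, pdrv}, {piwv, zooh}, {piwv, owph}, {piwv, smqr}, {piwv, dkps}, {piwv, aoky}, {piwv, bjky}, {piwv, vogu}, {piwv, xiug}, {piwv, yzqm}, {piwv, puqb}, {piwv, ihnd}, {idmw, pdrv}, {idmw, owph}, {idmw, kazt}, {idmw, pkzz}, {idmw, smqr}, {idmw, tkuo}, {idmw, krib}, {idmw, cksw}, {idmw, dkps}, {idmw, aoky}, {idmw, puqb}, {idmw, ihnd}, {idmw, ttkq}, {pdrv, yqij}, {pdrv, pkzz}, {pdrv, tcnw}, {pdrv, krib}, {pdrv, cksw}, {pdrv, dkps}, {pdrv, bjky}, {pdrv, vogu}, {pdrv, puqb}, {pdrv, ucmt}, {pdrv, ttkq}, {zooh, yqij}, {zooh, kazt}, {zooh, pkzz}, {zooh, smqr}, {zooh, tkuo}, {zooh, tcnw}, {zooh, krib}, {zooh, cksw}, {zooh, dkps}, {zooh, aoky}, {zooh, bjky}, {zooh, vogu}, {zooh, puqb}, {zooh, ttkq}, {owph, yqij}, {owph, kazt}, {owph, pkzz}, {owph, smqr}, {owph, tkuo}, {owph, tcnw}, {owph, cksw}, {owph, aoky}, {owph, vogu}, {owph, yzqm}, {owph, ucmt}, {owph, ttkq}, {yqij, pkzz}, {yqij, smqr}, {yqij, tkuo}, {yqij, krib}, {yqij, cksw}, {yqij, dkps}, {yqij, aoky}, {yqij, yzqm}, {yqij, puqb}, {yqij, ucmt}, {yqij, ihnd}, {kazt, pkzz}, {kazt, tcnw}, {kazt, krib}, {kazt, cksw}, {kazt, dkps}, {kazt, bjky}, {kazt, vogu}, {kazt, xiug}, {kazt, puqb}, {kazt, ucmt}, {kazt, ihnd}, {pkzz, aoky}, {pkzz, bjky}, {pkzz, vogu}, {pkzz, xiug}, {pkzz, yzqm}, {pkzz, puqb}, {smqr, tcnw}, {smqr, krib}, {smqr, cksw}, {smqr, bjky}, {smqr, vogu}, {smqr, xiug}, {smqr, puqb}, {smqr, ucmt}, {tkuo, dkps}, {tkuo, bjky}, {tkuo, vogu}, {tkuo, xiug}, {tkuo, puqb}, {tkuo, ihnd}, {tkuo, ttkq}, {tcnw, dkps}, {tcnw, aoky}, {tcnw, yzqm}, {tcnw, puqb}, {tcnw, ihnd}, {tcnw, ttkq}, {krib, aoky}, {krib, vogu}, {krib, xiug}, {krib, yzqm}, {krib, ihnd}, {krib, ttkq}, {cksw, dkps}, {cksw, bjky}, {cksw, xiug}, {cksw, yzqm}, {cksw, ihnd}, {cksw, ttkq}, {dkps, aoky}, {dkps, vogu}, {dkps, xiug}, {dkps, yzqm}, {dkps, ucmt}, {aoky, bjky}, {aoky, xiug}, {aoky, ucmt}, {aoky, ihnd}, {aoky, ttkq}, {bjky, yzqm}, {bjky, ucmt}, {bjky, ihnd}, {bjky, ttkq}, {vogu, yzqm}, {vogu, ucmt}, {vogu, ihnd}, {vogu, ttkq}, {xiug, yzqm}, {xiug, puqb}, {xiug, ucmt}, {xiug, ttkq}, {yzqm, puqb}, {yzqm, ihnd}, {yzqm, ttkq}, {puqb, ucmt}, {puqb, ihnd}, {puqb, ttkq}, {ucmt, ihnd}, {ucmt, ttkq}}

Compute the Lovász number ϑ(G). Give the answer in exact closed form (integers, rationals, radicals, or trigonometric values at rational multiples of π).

deg(krib) = 21; N(krib) = {tqus, vtfi, mjmq, bmfw, iert, wxsg, arep, esdd, ukdr, idmw, pdrv, zooh, yqij, kazt, smqr, aoky, vogu, xiug, yzqm, ihnd, ttkq}.
N(yqij) = {tqus, mjmq, bmfw, gtdl, pnaq, esdd, ingv, pdrv, zooh, owph, pkzz, smqr, tkuo, krib, cksw, dkps, aoky, yzqm, puqb, ucmt, ihnd}, |N(yqij)| = 21.
deg(tqus) = 21; N(tqus) = {repz, gtdl, wxsg, arep, ukdr, ingv, piwv, pdrv, owph, yqij, kazt, pkzz, smqr, tkuo, tcnw, krib, dkps, bjky, xiug, ihnd, ttkq}.
deg(gtdl) = 21; N(gtdl) = {tqus, repz, vtfi, mjmq, iert, pnaq, arep, esdd, ukdr, ingv, idmw, yqij, kazt, smqr, dkps, aoky, bjky, vogu, yzqm, puqb, ttkq}.
G on 36 vertices is 21-regular; Kneser K(9,2) on C(9,2)=36 vertices.
spec(A) ≈ [21.0, 1.0, -6.0] (distinct, 3 d.p.).
Lovász (edge-transitive): ϑ = −36·(-6)/((21)−(-6)) = 8.
≈ 8.000000000 (to 9 d.p.).

8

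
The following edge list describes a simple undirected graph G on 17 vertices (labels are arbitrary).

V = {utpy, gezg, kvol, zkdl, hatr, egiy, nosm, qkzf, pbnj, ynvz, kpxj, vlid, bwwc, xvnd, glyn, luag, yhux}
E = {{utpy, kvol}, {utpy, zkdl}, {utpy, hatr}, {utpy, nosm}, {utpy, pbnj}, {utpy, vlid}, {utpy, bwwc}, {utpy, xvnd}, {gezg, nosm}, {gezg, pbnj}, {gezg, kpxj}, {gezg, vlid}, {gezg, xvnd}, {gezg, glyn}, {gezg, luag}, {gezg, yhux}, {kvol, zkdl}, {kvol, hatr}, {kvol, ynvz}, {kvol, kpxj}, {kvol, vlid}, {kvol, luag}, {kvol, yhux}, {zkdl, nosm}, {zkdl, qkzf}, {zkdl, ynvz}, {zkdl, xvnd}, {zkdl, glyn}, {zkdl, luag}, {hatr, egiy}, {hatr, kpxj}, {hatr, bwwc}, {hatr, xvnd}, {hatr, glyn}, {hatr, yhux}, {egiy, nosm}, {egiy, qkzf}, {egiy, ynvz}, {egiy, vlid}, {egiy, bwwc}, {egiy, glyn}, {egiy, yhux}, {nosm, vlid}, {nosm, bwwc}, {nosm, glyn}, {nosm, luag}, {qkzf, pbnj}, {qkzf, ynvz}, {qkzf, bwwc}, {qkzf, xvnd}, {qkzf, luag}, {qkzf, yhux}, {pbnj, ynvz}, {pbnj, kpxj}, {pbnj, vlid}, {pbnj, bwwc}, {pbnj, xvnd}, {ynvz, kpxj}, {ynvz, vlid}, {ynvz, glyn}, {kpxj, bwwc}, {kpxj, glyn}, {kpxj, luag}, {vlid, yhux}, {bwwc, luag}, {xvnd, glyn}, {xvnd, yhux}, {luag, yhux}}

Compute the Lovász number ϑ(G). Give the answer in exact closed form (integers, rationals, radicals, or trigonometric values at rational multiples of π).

sqrt(17)

N(hatr) = {utpy, kvol, egiy, kpxj, bwwc, xvnd, glyn, yhux}, |N(hatr)| = 8.
deg(egiy) = 8; N(egiy) = {hatr, nosm, qkzf, ynvz, vlid, bwwc, glyn, yhux}.
Vertex nosm has 8 neighbors: utpy, gezg, zkdl, egiy, vlid, bwwc, glyn, luag.
deg(glyn) = 8; N(glyn) = {gezg, zkdl, hatr, egiy, nosm, ynvz, kpxj, xvnd}.
Every vertex has degree 8 (N=17); Paley(17): SR with (k,λ,μ)=(8,3,4).
spec(A) ≈ [8.0, 1.561553, -2.561553] (distinct, 6 d.p.).
Lovász (edge-transitive): ϑ = −17·(-sqrt(17)/2 - 1/2)/((8)−(-sqrt(17)/2 - 1/2)) = sqrt(17).
ϑ(G) ≈ 4.123106.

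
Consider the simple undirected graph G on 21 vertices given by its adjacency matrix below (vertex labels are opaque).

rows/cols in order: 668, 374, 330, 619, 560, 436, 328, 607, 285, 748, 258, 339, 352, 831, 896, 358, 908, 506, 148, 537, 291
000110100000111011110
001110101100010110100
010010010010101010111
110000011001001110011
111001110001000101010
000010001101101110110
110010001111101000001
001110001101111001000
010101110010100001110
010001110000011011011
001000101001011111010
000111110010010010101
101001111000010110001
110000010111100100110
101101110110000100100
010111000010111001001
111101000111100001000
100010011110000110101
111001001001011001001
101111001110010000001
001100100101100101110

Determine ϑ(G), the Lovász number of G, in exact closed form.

deg(668) = 10; N(668) = {619, 560, 328, 352, 831, 896, 908, 506, 148, 537}.
N(560) = {668, 374, 330, 436, 328, 607, 339, 358, 506, 537}, |N(560)| = 10.
N(285) = {374, 619, 436, 328, 607, 258, 352, 506, 148, 537}, |N(285)| = 10.
Vertex 374 has 10 neighbors: 330, 619, 560, 328, 285, 748, 831, 358, 908, 148.
Every vertex has degree 10 (N=21); this is K(7,2), the Kneser graph.
spec(A) ≈ [10.0, 1.0, -4.0] (distinct, 6 d.p.).
Lovász (edge-transitive): ϑ = −21·(-4)/((10)−(-4)) = 6.
ϑ(G) ≈ 6.000000000.

6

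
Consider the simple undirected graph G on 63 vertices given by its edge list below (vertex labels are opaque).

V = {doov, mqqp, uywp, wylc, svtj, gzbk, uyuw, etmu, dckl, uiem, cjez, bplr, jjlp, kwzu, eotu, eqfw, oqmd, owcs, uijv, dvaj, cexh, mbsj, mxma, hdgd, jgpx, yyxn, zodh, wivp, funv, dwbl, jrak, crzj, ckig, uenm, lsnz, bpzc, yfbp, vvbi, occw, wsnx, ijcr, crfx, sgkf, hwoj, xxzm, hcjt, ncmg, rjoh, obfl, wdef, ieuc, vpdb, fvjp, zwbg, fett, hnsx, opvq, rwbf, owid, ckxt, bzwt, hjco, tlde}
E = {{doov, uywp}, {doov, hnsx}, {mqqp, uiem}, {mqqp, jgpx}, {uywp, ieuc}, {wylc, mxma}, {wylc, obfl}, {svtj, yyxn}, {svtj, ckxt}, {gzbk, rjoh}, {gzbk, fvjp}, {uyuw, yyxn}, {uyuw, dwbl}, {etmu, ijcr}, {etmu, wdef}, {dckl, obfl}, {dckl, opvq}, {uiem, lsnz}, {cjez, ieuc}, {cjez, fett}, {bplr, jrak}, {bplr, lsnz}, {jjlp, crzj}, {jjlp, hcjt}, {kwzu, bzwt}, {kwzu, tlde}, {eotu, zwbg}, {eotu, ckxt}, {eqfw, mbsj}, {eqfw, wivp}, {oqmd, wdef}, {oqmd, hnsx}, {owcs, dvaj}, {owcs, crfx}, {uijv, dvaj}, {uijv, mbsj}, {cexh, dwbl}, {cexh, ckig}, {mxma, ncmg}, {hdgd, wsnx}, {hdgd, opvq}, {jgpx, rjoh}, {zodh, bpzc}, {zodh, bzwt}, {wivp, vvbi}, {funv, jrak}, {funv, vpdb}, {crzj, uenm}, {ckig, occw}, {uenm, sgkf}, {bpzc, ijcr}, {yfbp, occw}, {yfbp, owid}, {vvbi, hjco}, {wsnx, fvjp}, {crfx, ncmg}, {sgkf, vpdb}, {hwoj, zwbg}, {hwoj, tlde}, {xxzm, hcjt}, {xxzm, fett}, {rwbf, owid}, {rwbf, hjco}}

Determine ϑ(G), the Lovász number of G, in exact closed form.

Vertex crzj has 2 neighbors: jjlp, uenm.
Vertex vvbi has 2 neighbors: wivp, hjco.
deg(xxzm) = 2; N(xxzm) = {hcjt, fett}.
deg(uenm) = 2; N(uenm) = {crzj, sgkf}.
Every vertex has degree 2 (N=63); this is C_{63}, the 63-cycle.
spec(A) ≈ [2.0, 1.9901, 1.9603, 1.9111, 1.843, 1.7564, 1.6525, 1.5321, 1.3965, 1.247, 1.0851, 0.9124, 0.7307, 0.5417, 0.3473, 0.1495, -0.0499, -0.2487, -0.445, -0.637, -0.8226, -1.0, -1.1675, -1.3234, -1.4661, -1.5943, -1.7066, -1.8019, -1.8794, -1.9382, -1.9777, -1.9975] (distinct, 4 d.p.).
Lovász (edge-transitive): ϑ = −63·(-2*cos(pi/63))/((2)−(-2*cos(pi/63))) = 63*cos(pi/63)/(cos(pi/63) + 1).
Numerically 31.48040933.
α=31, χ(Ḡ)=32; ϑ=63*cos(pi/63)/(cos(pi/63) + 1) lies between (both strict).

63*cos(pi/63)/(cos(pi/63) + 1)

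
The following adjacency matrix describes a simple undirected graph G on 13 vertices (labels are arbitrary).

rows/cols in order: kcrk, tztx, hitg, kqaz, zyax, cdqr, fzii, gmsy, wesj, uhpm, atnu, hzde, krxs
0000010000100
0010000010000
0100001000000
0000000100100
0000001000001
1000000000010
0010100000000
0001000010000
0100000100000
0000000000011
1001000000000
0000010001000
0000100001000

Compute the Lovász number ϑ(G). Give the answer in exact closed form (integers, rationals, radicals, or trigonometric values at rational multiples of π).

N(cdqr) = {kcrk, hzde}, |N(cdqr)| = 2.
N(uhpm) = {hzde, krxs}, |N(uhpm)| = 2.
Vertex atnu has 2 neighbors: kcrk, kqaz.
N(wesj) = {tztx, gmsy}, |N(wesj)| = 2.
2-regular, N=13; the odd cycle C_{13}.
Distinct eigenvalues (to 6 d.p.): [2.0, 1.770912, 1.136129, 0.241073, -0.70921, -1.497021, -1.941884].
λ_max=2, λ_min=-2*cos(pi/13); ϑ = −13·λ_min/(λ_max−λ_min) = 13*cos(pi/13)/(cos(pi/13) + 1).
ϑ(G) ≈ 6.404169.
α=6, χ(Ḡ)=7; ϑ=13*cos(pi/13)/(cos(pi/13) + 1) lies between (both strict).

13*cos(pi/13)/(cos(pi/13) + 1)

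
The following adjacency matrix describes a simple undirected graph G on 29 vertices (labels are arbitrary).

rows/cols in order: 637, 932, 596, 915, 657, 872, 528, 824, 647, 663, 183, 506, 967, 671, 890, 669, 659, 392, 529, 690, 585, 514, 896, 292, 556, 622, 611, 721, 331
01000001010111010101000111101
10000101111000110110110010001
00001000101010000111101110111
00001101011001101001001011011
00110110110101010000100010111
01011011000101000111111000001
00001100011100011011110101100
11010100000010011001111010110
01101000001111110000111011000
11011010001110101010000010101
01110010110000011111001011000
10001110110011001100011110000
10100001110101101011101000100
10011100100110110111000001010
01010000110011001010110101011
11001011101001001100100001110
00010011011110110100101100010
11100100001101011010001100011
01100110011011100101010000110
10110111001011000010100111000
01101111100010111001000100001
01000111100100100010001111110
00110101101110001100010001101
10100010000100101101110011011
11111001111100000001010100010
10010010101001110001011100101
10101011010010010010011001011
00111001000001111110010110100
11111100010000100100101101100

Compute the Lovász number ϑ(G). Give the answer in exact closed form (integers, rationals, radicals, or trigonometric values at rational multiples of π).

N(622) = {637, 915, 528, 647, 183, 671, 890, 669, 690, 514, 896, 292, 611, 331}, |N(622)| = 14.
Vertex 637 has 14 neighbors: 932, 824, 663, 506, 967, 671, 669, 392, 690, 292, 556, 622, 611, 331.
Vertex 657 has 14 neighbors: 596, 915, 872, 528, 647, 663, 506, 671, 669, 585, 556, 611, 721, 331.
deg(292) = 14; N(292) = {637, 596, 528, 506, 890, 659, 392, 690, 585, 514, 556, 622, 721, 331}.
29-vertex 14-regular graph: SR(29,14,6,7) — a Paley graph.
The 3 distinct eigenvalues: [14.0, 2.19258, -3.19258].
−29·(-sqrt(29)/2 - 1/2) / ((14)−(-sqrt(29)/2 - 1/2)) = sqrt(29) = ϑ(G).
= 5.38516… (decimal).

sqrt(29)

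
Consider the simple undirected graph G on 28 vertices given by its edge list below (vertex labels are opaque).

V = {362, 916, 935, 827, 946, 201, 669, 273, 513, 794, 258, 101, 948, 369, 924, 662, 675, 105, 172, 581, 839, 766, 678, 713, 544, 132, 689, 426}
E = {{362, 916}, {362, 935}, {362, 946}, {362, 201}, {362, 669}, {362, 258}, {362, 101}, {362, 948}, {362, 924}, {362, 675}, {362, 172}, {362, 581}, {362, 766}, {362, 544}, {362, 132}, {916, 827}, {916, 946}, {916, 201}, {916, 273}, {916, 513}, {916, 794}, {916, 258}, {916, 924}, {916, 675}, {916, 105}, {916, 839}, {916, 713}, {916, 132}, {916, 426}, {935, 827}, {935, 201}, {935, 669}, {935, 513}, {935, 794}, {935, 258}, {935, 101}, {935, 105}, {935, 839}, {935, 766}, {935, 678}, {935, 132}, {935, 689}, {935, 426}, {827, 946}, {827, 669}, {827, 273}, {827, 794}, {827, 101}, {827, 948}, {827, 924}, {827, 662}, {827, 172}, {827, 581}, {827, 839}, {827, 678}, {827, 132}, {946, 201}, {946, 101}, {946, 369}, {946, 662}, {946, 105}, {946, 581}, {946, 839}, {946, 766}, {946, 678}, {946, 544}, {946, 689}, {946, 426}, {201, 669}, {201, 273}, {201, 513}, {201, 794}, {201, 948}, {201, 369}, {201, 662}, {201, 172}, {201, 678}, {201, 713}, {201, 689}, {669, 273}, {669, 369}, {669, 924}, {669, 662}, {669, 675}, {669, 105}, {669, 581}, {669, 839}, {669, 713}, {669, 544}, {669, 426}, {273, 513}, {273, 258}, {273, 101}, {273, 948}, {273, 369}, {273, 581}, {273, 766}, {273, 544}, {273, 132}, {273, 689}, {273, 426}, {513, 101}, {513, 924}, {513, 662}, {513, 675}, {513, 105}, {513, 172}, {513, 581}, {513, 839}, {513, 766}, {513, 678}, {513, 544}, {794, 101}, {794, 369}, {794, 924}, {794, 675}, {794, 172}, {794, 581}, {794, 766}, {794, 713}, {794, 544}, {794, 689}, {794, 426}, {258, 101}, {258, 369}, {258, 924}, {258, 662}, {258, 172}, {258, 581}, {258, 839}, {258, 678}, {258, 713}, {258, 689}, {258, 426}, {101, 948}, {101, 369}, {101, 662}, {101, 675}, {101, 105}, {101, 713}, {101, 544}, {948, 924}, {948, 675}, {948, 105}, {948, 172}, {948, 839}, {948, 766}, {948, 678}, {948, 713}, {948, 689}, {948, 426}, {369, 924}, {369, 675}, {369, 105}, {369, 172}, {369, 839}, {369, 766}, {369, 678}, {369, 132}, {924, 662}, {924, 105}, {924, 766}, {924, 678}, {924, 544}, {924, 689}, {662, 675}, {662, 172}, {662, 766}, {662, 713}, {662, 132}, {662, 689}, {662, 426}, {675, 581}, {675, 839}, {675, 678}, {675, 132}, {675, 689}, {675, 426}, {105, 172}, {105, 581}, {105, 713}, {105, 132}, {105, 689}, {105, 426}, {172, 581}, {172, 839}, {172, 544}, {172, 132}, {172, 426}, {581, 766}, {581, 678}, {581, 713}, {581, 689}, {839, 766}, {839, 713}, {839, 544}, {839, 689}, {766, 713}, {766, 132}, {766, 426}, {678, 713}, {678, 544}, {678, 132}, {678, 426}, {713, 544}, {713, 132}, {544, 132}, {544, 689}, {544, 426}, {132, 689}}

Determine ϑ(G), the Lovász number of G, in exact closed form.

7

deg(201) = 15; N(201) = {362, 916, 935, 946, 669, 273, 513, 794, 948, 369, 662, 172, 678, 713, 689}.
N(544) = {362, 946, 669, 273, 513, 794, 101, 924, 172, 839, 678, 713, 132, 689, 426}, |N(544)| = 15.
N(794) = {916, 935, 827, 201, 101, 369, 924, 675, 172, 581, 766, 713, 544, 689, 426}, |N(794)| = 15.
deg(946) = 15; N(946) = {362, 916, 827, 201, 101, 369, 662, 105, 581, 839, 766, 678, 544, 689, 426}.
Every vertex has degree 15 (N=28); Kneser K(8,2) on C(8,2)=28 vertices.
spec(A) ≈ [15.0, 1.0, -5.0] (distinct, 4 d.p.).
−28·(-5) / ((15)−(-5)) = 7 = ϑ(G).
≈ 7.00000000 (to 8 d.p.).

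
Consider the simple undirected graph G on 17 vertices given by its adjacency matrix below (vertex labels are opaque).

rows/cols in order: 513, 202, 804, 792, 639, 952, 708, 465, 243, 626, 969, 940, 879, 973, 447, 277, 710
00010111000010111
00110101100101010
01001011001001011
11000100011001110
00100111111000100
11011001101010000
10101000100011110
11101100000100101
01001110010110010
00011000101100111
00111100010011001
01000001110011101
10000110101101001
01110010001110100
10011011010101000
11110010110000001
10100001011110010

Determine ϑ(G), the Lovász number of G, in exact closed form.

deg(202) = 8; N(202) = {804, 792, 952, 465, 243, 940, 973, 277}.
deg(792) = 8; N(792) = {513, 202, 952, 626, 969, 973, 447, 277}.
deg(952) = 8; N(952) = {513, 202, 792, 639, 465, 243, 969, 879}.
Vertex 465 has 8 neighbors: 513, 202, 804, 639, 952, 940, 447, 710.
G on 17 vertices is 8-regular; SR(17,8,3,4) — a Paley graph.
Distinct eigenvalues (to 5 d.p.): [8.0, 1.56155, -2.56155].
λ_max=8, λ_min=-sqrt(17)/2 - 1/2; ϑ = −17·λ_min/(λ_max−λ_min) = sqrt(17).
ϑ(G) ≈ 4.123106.

sqrt(17)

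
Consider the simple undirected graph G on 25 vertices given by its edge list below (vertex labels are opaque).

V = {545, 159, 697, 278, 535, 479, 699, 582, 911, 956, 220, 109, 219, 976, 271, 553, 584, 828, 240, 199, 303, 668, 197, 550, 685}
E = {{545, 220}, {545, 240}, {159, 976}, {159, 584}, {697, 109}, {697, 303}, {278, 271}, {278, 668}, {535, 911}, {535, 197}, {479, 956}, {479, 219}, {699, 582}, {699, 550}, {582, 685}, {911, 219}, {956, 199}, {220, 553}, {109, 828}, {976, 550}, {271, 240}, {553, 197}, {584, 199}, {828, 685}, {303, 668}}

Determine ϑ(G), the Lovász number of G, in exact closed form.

N(303) = {697, 668}, |N(303)| = 2.
Vertex 911 has 2 neighbors: 535, 219.
N(199) = {956, 584}, |N(199)| = 2.
Vertex 278 has 2 neighbors: 271, 668.
2-regular, N=25; this is C_{25}, the 25-cycle.
Distinct eigenvalues (to 4 d.p.): [2.0, 1.9372, 1.7526, 1.4579, 1.0717, 0.618, 0.1256, -0.3748, -0.8516, -1.2748, -1.618, -1.8596, -1.9842].
ϑ = −N·λ_min/(λ_max−λ_min) = −25·(-2*cos(pi/25))/(2−(-2*cos(pi/25))) = 25*cos(pi/25)/(cos(pi/25) + 1).
ϑ(G) ≈ 12.450521808.
12 ≤ 25*cos(pi/25)/(cos(pi/25) + 1) ≤ 13: both strict.

25*cos(pi/25)/(cos(pi/25) + 1)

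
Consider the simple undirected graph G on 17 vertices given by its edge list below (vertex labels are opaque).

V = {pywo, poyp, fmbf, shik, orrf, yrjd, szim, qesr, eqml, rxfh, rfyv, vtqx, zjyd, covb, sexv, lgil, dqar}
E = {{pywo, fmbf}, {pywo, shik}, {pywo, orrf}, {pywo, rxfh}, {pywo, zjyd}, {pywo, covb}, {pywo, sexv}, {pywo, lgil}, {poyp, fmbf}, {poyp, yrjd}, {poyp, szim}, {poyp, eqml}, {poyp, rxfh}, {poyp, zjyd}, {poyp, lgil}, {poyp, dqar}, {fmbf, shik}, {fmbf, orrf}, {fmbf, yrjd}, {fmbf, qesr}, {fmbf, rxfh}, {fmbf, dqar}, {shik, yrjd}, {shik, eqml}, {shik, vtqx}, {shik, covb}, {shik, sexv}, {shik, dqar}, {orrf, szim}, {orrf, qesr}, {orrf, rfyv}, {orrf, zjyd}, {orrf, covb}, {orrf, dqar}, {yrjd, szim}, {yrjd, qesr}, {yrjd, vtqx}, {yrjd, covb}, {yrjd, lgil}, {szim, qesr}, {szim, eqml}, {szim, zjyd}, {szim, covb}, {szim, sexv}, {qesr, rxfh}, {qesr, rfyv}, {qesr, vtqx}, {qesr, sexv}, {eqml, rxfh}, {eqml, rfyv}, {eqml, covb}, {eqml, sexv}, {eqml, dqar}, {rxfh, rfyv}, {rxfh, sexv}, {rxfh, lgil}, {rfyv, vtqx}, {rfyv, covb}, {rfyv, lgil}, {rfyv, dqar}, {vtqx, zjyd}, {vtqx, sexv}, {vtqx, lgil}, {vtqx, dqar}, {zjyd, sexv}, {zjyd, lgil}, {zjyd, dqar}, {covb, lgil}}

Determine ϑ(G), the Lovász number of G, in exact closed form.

N(yrjd) = {poyp, fmbf, shik, szim, qesr, vtqx, covb, lgil}, |N(yrjd)| = 8.
Vertex eqml has 8 neighbors: poyp, shik, szim, rxfh, rfyv, covb, sexv, dqar.
Vertex lgil has 8 neighbors: pywo, poyp, yrjd, rxfh, rfyv, vtqx, zjyd, covb.
Vertex qesr has 8 neighbors: fmbf, orrf, yrjd, szim, rxfh, rfyv, vtqx, sexv.
Regular of degree 8 on 17 vertices: strongly regular (17,8,3,4).
A has 3 distinct eigenvalues ≈ [8.0, 1.561553, -2.561553].
λ_max=8, λ_min=-sqrt(17)/2 - 1/2; ϑ = −17·λ_min/(λ_max−λ_min) = sqrt(17).
Numerically 4.123105626.

sqrt(17)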